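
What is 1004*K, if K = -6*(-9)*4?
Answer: 216864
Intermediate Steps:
K = 216 (K = 54*4 = 216)
1004*K = 1004*216 = 216864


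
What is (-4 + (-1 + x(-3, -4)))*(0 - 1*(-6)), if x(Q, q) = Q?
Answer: -48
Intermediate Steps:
(-4 + (-1 + x(-3, -4)))*(0 - 1*(-6)) = (-4 + (-1 - 3))*(0 - 1*(-6)) = (-4 - 4)*(0 + 6) = -8*6 = -48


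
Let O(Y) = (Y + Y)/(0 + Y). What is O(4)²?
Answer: 4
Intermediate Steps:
O(Y) = 2 (O(Y) = (2*Y)/Y = 2)
O(4)² = 2² = 4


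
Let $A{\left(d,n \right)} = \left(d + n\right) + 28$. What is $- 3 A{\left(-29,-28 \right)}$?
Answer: $87$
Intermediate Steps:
$A{\left(d,n \right)} = 28 + d + n$
$- 3 A{\left(-29,-28 \right)} = - 3 \left(28 - 29 - 28\right) = \left(-3\right) \left(-29\right) = 87$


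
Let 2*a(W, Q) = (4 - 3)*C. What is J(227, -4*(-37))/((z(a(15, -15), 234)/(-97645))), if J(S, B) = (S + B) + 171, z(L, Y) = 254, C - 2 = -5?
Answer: -26657085/127 ≈ -2.0990e+5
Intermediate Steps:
C = -3 (C = 2 - 5 = -3)
a(W, Q) = -3/2 (a(W, Q) = ((4 - 3)*(-3))/2 = (1*(-3))/2 = (1/2)*(-3) = -3/2)
J(S, B) = 171 + B + S (J(S, B) = (B + S) + 171 = 171 + B + S)
J(227, -4*(-37))/((z(a(15, -15), 234)/(-97645))) = (171 - 4*(-37) + 227)/((254/(-97645))) = (171 + 148 + 227)/((254*(-1/97645))) = 546/(-254/97645) = 546*(-97645/254) = -26657085/127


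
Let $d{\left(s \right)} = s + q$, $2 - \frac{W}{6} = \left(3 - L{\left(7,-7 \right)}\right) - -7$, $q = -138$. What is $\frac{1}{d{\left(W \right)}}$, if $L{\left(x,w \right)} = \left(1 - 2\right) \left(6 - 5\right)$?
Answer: $- \frac{1}{192} \approx -0.0052083$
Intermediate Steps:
$L{\left(x,w \right)} = -1$ ($L{\left(x,w \right)} = \left(-1\right) 1 = -1$)
$W = -54$ ($W = 12 - 6 \left(\left(3 - -1\right) - -7\right) = 12 - 6 \left(\left(3 + 1\right) + 7\right) = 12 - 6 \left(4 + 7\right) = 12 - 66 = -54$)
$d{\left(s \right)} = -138 + s$ ($d{\left(s \right)} = s - 138 = -138 + s$)
$\frac{1}{d{\left(W \right)}} = \frac{1}{-138 - 54} = \frac{1}{-192} = - \frac{1}{192}$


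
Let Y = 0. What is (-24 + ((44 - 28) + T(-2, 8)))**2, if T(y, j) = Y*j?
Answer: 64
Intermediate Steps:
T(y, j) = 0 (T(y, j) = 0*j = 0)
(-24 + ((44 - 28) + T(-2, 8)))**2 = (-24 + ((44 - 28) + 0))**2 = (-24 + (16 + 0))**2 = (-24 + 16)**2 = (-8)**2 = 64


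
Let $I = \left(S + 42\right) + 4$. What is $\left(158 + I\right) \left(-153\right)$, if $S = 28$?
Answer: $-35496$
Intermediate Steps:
$I = 74$ ($I = \left(28 + 42\right) + 4 = 70 + 4 = 74$)
$\left(158 + I\right) \left(-153\right) = \left(158 + 74\right) \left(-153\right) = 232 \left(-153\right) = -35496$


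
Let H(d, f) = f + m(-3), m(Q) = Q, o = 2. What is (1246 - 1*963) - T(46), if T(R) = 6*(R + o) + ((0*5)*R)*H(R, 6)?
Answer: -5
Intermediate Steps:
H(d, f) = -3 + f (H(d, f) = f - 3 = -3 + f)
T(R) = 12 + 6*R (T(R) = 6*(R + 2) + ((0*5)*R)*(-3 + 6) = 6*(2 + R) + (0*R)*3 = (12 + 6*R) + 0*3 = (12 + 6*R) + 0 = 12 + 6*R)
(1246 - 1*963) - T(46) = (1246 - 1*963) - (12 + 6*46) = (1246 - 963) - (12 + 276) = 283 - 1*288 = 283 - 288 = -5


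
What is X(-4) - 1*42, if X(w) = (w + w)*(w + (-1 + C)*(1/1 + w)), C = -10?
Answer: -274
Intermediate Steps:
X(w) = 2*w*(-11 - 10*w) (X(w) = (w + w)*(w + (-1 - 10)*(1/1 + w)) = (2*w)*(w - 11*(1 + w)) = (2*w)*(w + (-11 - 11*w)) = (2*w)*(-11 - 10*w) = 2*w*(-11 - 10*w))
X(-4) - 1*42 = -2*(-4)*(11 + 10*(-4)) - 1*42 = -2*(-4)*(11 - 40) - 42 = -2*(-4)*(-29) - 42 = -232 - 42 = -274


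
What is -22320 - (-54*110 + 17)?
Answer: -16397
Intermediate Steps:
-22320 - (-54*110 + 17) = -22320 - (-5940 + 17) = -22320 - 1*(-5923) = -22320 + 5923 = -16397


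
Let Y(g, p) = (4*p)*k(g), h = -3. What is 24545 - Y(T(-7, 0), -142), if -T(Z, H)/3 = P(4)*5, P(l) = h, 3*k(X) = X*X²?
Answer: 17277545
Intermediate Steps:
k(X) = X³/3 (k(X) = (X*X²)/3 = X³/3)
P(l) = -3
T(Z, H) = 45 (T(Z, H) = -(-9)*5 = -3*(-15) = 45)
Y(g, p) = 4*p*g³/3 (Y(g, p) = (4*p)*(g³/3) = 4*p*g³/3)
24545 - Y(T(-7, 0), -142) = 24545 - 4*(-142)*45³/3 = 24545 - 4*(-142)*91125/3 = 24545 - 1*(-17253000) = 24545 + 17253000 = 17277545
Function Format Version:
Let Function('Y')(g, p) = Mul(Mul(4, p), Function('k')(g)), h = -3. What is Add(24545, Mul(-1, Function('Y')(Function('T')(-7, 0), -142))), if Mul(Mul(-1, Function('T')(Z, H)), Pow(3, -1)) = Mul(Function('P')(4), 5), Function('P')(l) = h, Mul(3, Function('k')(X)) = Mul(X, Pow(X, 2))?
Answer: 17277545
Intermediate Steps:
Function('k')(X) = Mul(Rational(1, 3), Pow(X, 3)) (Function('k')(X) = Mul(Rational(1, 3), Mul(X, Pow(X, 2))) = Mul(Rational(1, 3), Pow(X, 3)))
Function('P')(l) = -3
Function('T')(Z, H) = 45 (Function('T')(Z, H) = Mul(-3, Mul(-3, 5)) = Mul(-3, -15) = 45)
Function('Y')(g, p) = Mul(Rational(4, 3), p, Pow(g, 3)) (Function('Y')(g, p) = Mul(Mul(4, p), Mul(Rational(1, 3), Pow(g, 3))) = Mul(Rational(4, 3), p, Pow(g, 3)))
Add(24545, Mul(-1, Function('Y')(Function('T')(-7, 0), -142))) = Add(24545, Mul(-1, Mul(Rational(4, 3), -142, Pow(45, 3)))) = Add(24545, Mul(-1, Mul(Rational(4, 3), -142, 91125))) = Add(24545, Mul(-1, -17253000)) = Add(24545, 17253000) = 17277545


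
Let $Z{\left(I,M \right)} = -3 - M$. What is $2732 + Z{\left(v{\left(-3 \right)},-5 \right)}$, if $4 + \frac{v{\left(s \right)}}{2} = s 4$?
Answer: $2734$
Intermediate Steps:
$v{\left(s \right)} = -8 + 8 s$ ($v{\left(s \right)} = -8 + 2 s 4 = -8 + 2 \cdot 4 s = -8 + 8 s$)
$2732 + Z{\left(v{\left(-3 \right)},-5 \right)} = 2732 - -2 = 2732 + \left(-3 + 5\right) = 2732 + 2 = 2734$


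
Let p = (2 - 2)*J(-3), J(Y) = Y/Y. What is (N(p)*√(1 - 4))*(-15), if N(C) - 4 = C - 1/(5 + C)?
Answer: -57*I*√3 ≈ -98.727*I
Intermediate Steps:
J(Y) = 1
p = 0 (p = (2 - 2)*1 = 0*1 = 0)
N(C) = 4 + C - 1/(5 + C) (N(C) = 4 + (C - 1/(5 + C)) = 4 + C - 1/(5 + C))
(N(p)*√(1 - 4))*(-15) = (((19 + 0² + 9*0)/(5 + 0))*√(1 - 4))*(-15) = (((19 + 0 + 0)/5)*√(-3))*(-15) = (((⅕)*19)*(I*√3))*(-15) = (19*(I*√3)/5)*(-15) = (19*I*√3/5)*(-15) = -57*I*√3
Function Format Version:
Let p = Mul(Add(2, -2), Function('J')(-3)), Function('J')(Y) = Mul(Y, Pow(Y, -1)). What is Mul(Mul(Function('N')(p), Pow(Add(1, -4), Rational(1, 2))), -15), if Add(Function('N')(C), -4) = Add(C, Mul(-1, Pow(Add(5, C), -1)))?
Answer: Mul(-57, I, Pow(3, Rational(1, 2))) ≈ Mul(-98.727, I)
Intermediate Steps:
Function('J')(Y) = 1
p = 0 (p = Mul(Add(2, -2), 1) = Mul(0, 1) = 0)
Function('N')(C) = Add(4, C, Mul(-1, Pow(Add(5, C), -1))) (Function('N')(C) = Add(4, Add(C, Mul(-1, Pow(Add(5, C), -1)))) = Add(4, C, Mul(-1, Pow(Add(5, C), -1))))
Mul(Mul(Function('N')(p), Pow(Add(1, -4), Rational(1, 2))), -15) = Mul(Mul(Mul(Pow(Add(5, 0), -1), Add(19, Pow(0, 2), Mul(9, 0))), Pow(Add(1, -4), Rational(1, 2))), -15) = Mul(Mul(Mul(Pow(5, -1), Add(19, 0, 0)), Pow(-3, Rational(1, 2))), -15) = Mul(Mul(Mul(Rational(1, 5), 19), Mul(I, Pow(3, Rational(1, 2)))), -15) = Mul(Mul(Rational(19, 5), Mul(I, Pow(3, Rational(1, 2)))), -15) = Mul(Mul(Rational(19, 5), I, Pow(3, Rational(1, 2))), -15) = Mul(-57, I, Pow(3, Rational(1, 2)))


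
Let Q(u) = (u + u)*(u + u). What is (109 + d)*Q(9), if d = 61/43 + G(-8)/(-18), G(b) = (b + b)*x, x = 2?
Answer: 1563120/43 ≈ 36352.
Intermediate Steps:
Q(u) = 4*u² (Q(u) = (2*u)*(2*u) = 4*u²)
G(b) = 4*b (G(b) = (b + b)*2 = (2*b)*2 = 4*b)
d = 1237/387 (d = 61/43 + (4*(-8))/(-18) = 61*(1/43) - 32*(-1/18) = 61/43 + 16/9 = 1237/387 ≈ 3.1964)
(109 + d)*Q(9) = (109 + 1237/387)*(4*9²) = 43420*(4*81)/387 = (43420/387)*324 = 1563120/43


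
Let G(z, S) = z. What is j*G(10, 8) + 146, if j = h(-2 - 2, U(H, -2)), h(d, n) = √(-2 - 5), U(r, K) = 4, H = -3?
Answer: 146 + 10*I*√7 ≈ 146.0 + 26.458*I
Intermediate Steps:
h(d, n) = I*√7 (h(d, n) = √(-7) = I*√7)
j = I*√7 ≈ 2.6458*I
j*G(10, 8) + 146 = (I*√7)*10 + 146 = 10*I*√7 + 146 = 146 + 10*I*√7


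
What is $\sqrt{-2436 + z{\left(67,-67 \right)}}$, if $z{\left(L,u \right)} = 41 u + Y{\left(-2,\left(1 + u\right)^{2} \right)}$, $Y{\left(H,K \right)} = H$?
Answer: $i \sqrt{5185} \approx 72.007 i$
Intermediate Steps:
$z{\left(L,u \right)} = -2 + 41 u$ ($z{\left(L,u \right)} = 41 u - 2 = -2 + 41 u$)
$\sqrt{-2436 + z{\left(67,-67 \right)}} = \sqrt{-2436 + \left(-2 + 41 \left(-67\right)\right)} = \sqrt{-2436 - 2749} = \sqrt{-5185} = i \sqrt{5185}$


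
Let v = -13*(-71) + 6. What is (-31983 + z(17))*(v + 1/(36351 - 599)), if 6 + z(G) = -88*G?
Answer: -1112157697365/35752 ≈ -3.1108e+7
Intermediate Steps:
v = 929 (v = 923 + 6 = 929)
z(G) = -6 - 88*G
(-31983 + z(17))*(v + 1/(36351 - 599)) = (-31983 + (-6 - 88*17))*(929 + 1/(36351 - 599)) = (-31983 + (-6 - 1496))*(929 + 1/35752) = (-31983 - 1502)*(929 + 1/35752) = -33485*33213609/35752 = -1112157697365/35752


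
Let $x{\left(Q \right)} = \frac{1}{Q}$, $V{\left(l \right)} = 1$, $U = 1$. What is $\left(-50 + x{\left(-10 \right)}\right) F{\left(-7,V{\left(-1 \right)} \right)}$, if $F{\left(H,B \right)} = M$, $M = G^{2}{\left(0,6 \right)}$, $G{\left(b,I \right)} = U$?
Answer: $- \frac{501}{10} \approx -50.1$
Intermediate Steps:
$G{\left(b,I \right)} = 1$
$M = 1$ ($M = 1^{2} = 1$)
$F{\left(H,B \right)} = 1$
$\left(-50 + x{\left(-10 \right)}\right) F{\left(-7,V{\left(-1 \right)} \right)} = \left(-50 + \frac{1}{-10}\right) 1 = \left(-50 - \frac{1}{10}\right) 1 = \left(- \frac{501}{10}\right) 1 = - \frac{501}{10}$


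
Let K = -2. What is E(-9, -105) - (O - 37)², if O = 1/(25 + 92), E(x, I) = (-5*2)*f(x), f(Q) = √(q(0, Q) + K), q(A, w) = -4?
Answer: -18731584/13689 - 10*I*√6 ≈ -1368.4 - 24.495*I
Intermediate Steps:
f(Q) = I*√6 (f(Q) = √(-4 - 2) = √(-6) = I*√6)
E(x, I) = -10*I*√6 (E(x, I) = (-5*2)*(I*√6) = -10*I*√6)
O = 1/117 ≈ 0.0085470
E(-9, -105) - (O - 37)² = -10*I*√6 - (1/117 - 37)² = -10*I*√6 - (-4328/117)² = -10*I*√6 - 1*18731584/13689 = -10*I*√6 - 18731584/13689 = -18731584/13689 - 10*I*√6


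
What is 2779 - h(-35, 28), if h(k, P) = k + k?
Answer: 2849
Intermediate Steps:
h(k, P) = 2*k
2779 - h(-35, 28) = 2779 - 2*(-35) = 2779 - 1*(-70) = 2779 + 70 = 2849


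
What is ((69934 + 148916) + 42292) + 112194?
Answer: 373336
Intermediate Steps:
((69934 + 148916) + 42292) + 112194 = (218850 + 42292) + 112194 = 261142 + 112194 = 373336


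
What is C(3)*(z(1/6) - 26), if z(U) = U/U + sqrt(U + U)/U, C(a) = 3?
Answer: -75 + 6*sqrt(3) ≈ -64.608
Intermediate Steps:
z(U) = 1 + sqrt(2)/sqrt(U) (z(U) = 1 + sqrt(2*U)/U = 1 + (sqrt(2)*sqrt(U))/U = 1 + sqrt(2)/sqrt(U))
C(3)*(z(1/6) - 26) = 3*((1 + sqrt(2)/sqrt(1/6)) - 26) = 3*((1 + sqrt(2)/1/sqrt(6)) - 26) = 3*((1 + sqrt(2)*sqrt(6)) - 26) = 3*((1 + 2*sqrt(3)) - 26) = 3*(-25 + 2*sqrt(3)) = -75 + 6*sqrt(3)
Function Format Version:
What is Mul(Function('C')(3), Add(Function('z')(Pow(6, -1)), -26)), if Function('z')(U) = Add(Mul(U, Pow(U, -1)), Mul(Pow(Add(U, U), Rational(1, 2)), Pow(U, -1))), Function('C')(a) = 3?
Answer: Add(-75, Mul(6, Pow(3, Rational(1, 2)))) ≈ -64.608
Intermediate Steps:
Function('z')(U) = Add(1, Mul(Pow(2, Rational(1, 2)), Pow(U, Rational(-1, 2)))) (Function('z')(U) = Add(1, Mul(Pow(Mul(2, U), Rational(1, 2)), Pow(U, -1))) = Add(1, Mul(Mul(Pow(2, Rational(1, 2)), Pow(U, Rational(1, 2))), Pow(U, -1))) = Add(1, Mul(Pow(2, Rational(1, 2)), Pow(U, Rational(-1, 2)))))
Mul(Function('C')(3), Add(Function('z')(Pow(6, -1)), -26)) = Mul(3, Add(Add(1, Mul(Pow(2, Rational(1, 2)), Pow(Pow(6, -1), Rational(-1, 2)))), -26)) = Mul(3, Add(Add(1, Mul(Pow(2, Rational(1, 2)), Pow(Rational(1, 6), Rational(-1, 2)))), -26)) = Mul(3, Add(Add(1, Mul(Pow(2, Rational(1, 2)), Pow(6, Rational(1, 2)))), -26)) = Mul(3, Add(Add(1, Mul(2, Pow(3, Rational(1, 2)))), -26)) = Mul(3, Add(-25, Mul(2, Pow(3, Rational(1, 2))))) = Add(-75, Mul(6, Pow(3, Rational(1, 2))))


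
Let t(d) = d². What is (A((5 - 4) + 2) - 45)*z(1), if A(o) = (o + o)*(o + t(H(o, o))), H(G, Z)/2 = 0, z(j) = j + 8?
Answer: -243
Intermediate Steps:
z(j) = 8 + j
H(G, Z) = 0 (H(G, Z) = 2*0 = 0)
A(o) = 2*o² (A(o) = (o + o)*(o + 0²) = (2*o)*(o + 0) = (2*o)*o = 2*o²)
(A((5 - 4) + 2) - 45)*z(1) = (2*((5 - 4) + 2)² - 45)*(8 + 1) = (2*(1 + 2)² - 45)*9 = (2*3² - 45)*9 = (2*9 - 45)*9 = (18 - 45)*9 = -27*9 = -243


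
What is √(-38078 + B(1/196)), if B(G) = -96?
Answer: I*√38174 ≈ 195.38*I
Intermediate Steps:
√(-38078 + B(1/196)) = √(-38078 - 96) = √(-38174) = I*√38174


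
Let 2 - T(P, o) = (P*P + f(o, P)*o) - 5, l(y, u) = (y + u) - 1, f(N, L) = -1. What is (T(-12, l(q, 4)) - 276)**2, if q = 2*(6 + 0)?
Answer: 158404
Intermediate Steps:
q = 12 (q = 2*6 = 12)
l(y, u) = -1 + u + y (l(y, u) = (u + y) - 1 = -1 + u + y)
T(P, o) = 7 + o - P**2 (T(P, o) = 2 - ((P*P - o) - 5) = 2 - ((P**2 - o) - 5) = 2 - (-5 + P**2 - o) = 2 + (5 + o - P**2) = 7 + o - P**2)
(T(-12, l(q, 4)) - 276)**2 = ((7 + (-1 + 4 + 12) - 1*(-12)**2) - 276)**2 = ((7 + 15 - 1*144) - 276)**2 = ((7 + 15 - 144) - 276)**2 = (-122 - 276)**2 = (-398)**2 = 158404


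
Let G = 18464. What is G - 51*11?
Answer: 17903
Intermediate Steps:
G - 51*11 = 18464 - 51*11 = 18464 - 1*561 = 18464 - 561 = 17903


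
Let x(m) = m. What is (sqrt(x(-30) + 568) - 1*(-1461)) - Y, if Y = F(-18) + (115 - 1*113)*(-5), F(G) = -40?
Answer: 1511 + sqrt(538) ≈ 1534.2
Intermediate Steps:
Y = -50 (Y = -40 + (115 - 1*113)*(-5) = -40 + (115 - 113)*(-5) = -40 + 2*(-5) = -40 - 10 = -50)
(sqrt(x(-30) + 568) - 1*(-1461)) - Y = (sqrt(-30 + 568) - 1*(-1461)) - 1*(-50) = (sqrt(538) + 1461) + 50 = (1461 + sqrt(538)) + 50 = 1511 + sqrt(538)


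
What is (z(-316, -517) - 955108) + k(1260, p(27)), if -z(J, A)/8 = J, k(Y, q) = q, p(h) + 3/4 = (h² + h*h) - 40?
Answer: -3804651/4 ≈ -9.5116e+5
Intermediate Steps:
p(h) = -163/4 + 2*h² (p(h) = -¾ + ((h² + h*h) - 40) = -¾ + ((h² + h²) - 40) = -¾ + (2*h² - 40) = -¾ + (-40 + 2*h²) = -163/4 + 2*h²)
z(J, A) = -8*J
(z(-316, -517) - 955108) + k(1260, p(27)) = (-8*(-316) - 955108) + (-163/4 + 2*27²) = (2528 - 955108) + (-163/4 + 2*729) = -952580 + (-163/4 + 1458) = -952580 + 5669/4 = -3804651/4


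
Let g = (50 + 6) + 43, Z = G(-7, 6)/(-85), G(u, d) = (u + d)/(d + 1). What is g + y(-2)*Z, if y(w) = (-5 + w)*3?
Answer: 8412/85 ≈ 98.965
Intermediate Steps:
G(u, d) = (d + u)/(1 + d)
y(w) = -15 + 3*w
Z = 1/595 (Z = ((6 - 7)/(1 + 6))/(-85) = (-1/7)*(-1/85) = ((⅐)*(-1))*(-1/85) = -⅐*(-1/85) = 1/595 ≈ 0.0016807)
g = 99 (g = 56 + 43 = 99)
g + y(-2)*Z = 99 + (-15 + 3*(-2))*(1/595) = 99 + (-15 - 6)*(1/595) = 99 - 21*1/595 = 99 - 3/85 = 8412/85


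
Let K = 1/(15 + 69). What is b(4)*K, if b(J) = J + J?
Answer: 2/21 ≈ 0.095238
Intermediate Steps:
b(J) = 2*J
K = 1/84 ≈ 0.011905
b(4)*K = (2*4)*(1/84) = 8*(1/84) = 2/21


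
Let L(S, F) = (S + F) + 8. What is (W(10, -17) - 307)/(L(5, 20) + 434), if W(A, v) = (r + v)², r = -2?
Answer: 54/467 ≈ 0.11563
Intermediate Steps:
W(A, v) = (-2 + v)²
L(S, F) = 8 + F + S (L(S, F) = (F + S) + 8 = 8 + F + S)
(W(10, -17) - 307)/(L(5, 20) + 434) = ((-2 - 17)² - 307)/((8 + 20 + 5) + 434) = ((-19)² - 307)/(33 + 434) = (361 - 307)/467 = 54*(1/467) = 54/467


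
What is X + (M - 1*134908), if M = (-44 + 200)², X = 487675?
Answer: 377103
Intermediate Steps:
M = 24336 (M = 156² = 24336)
X + (M - 1*134908) = 487675 + (24336 - 1*134908) = 487675 + (24336 - 134908) = 487675 - 110572 = 377103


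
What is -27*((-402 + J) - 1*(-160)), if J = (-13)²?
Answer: 1971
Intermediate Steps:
J = 169
-27*((-402 + J) - 1*(-160)) = -27*((-402 + 169) - 1*(-160)) = -27*(-233 + 160) = -27*(-73) = 1971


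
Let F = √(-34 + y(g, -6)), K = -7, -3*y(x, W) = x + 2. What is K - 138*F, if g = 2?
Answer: -7 - 46*I*√318 ≈ -7.0 - 820.3*I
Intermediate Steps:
y(x, W) = -⅔ - x/3 (y(x, W) = -(x + 2)/3 = -(2 + x)/3 = -⅔ - x/3)
F = I*√318/3 (F = √(-34 + (-⅔ - ⅓*2)) = √(-34 + (-⅔ - ⅔)) = √(-34 - 4/3) = √(-106/3) = I*√318/3 ≈ 5.9442*I)
K - 138*F = -7 - 46*I*√318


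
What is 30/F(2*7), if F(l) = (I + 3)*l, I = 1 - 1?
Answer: 5/7 ≈ 0.71429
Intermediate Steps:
I = 0
F(l) = 3*l (F(l) = (0 + 3)*l = 3*l)
30/F(2*7) = 30/((3*(2*7))) = 30/((3*14)) = 30/42 = 30*(1/42) = 5/7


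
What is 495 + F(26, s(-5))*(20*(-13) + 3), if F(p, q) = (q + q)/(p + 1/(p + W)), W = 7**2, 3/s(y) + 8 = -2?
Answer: 977310/1951 ≈ 500.93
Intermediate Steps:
s(y) = -3/10 (s(y) = 3/(-8 - 2) = 3/(-10) = 3*(-1/10) = -3/10)
W = 49
F(p, q) = 2*q/(p + 1/(49 + p)) (F(p, q) = (q + q)/(p + 1/(p + 49)) = (2*q)/(p + 1/(49 + p)) = 2*q/(p + 1/(49 + p)))
495 + F(26, s(-5))*(20*(-13) + 3) = 495 + (2*(-3/10)*(49 + 26)/(1 + 26**2 + 49*26))*(20*(-13) + 3) = 495 + (2*(-3/10)*75/(1 + 676 + 1274))*(-260 + 3) = 495 + (2*(-3/10)*75/1951)*(-257) = 495 + (2*(-3/10)*(1/1951)*75)*(-257) = 495 - 45/1951*(-257) = 495 + 11565/1951 = 977310/1951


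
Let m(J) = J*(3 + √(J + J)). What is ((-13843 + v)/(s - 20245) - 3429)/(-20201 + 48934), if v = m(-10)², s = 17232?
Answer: -10316634/86572529 - 1200*I*√5/86572529 ≈ -0.11917 - 3.0995e-5*I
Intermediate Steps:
m(J) = J*(3 + √2*√J) (m(J) = J*(3 + √(2*J)) = J*(3 + √2*√J))
v = (-30 - 20*I*√5)² (v = (3*(-10) + √2*(-10)^(3/2))² = (-30 + √2*(-10*I*√10))² = (-30 - 20*I*√5)² ≈ -1100.0 + 2683.3*I)
((-13843 + v)/(s - 20245) - 3429)/(-20201 + 48934) = ((-13843 + (-1100 + 1200*I*√5))/(17232 - 20245) - 3429)/(-20201 + 48934) = ((-14943 + 1200*I*√5)/(-3013) - 3429)/28733 = ((-14943 + 1200*I*√5)*(-1/3013) - 3429)*(1/28733) = ((14943/3013 - 1200*I*√5/3013) - 3429)*(1/28733) = (-10316634/3013 - 1200*I*√5/3013)*(1/28733) = -10316634/86572529 - 1200*I*√5/86572529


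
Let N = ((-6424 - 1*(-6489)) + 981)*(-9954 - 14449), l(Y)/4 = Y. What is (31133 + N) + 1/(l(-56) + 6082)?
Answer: -149346224489/5858 ≈ -2.5494e+7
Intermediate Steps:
l(Y) = 4*Y
N = -25525538 (N = ((-6424 + 6489) + 981)*(-24403) = (65 + 981)*(-24403) = 1046*(-24403) = -25525538)
(31133 + N) + 1/(l(-56) + 6082) = (31133 - 25525538) + 1/(4*(-56) + 6082) = -25494405 + 1/(-224 + 6082) = -25494405 + 1/5858 = -149346224489/5858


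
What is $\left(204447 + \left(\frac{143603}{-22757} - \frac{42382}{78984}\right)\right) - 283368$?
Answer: $- \frac{70933990653187}{898719444} \approx -78928.0$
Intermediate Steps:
$\left(204447 + \left(\frac{143603}{-22757} - \frac{42382}{78984}\right)\right) - 283368 = \left(204447 + \left(143603 \left(- \frac{1}{22757}\right) - \frac{21191}{39492}\right)\right) - 283368 = \left(204447 - \frac{6153413263}{898719444}\right) - 283368 = \frac{183734340754205}{898719444} - 283368 = - \frac{70933990653187}{898719444}$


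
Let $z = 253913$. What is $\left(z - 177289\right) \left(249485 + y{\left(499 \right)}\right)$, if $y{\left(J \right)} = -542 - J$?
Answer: $19036773056$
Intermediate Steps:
$\left(z - 177289\right) \left(249485 + y{\left(499 \right)}\right) = \left(253913 - 177289\right) \left(249485 - 1041\right) = 76624 \left(249485 - 1041\right) = 76624 \cdot 248444 = 19036773056$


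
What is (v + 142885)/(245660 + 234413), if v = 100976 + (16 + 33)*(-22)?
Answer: 242783/480073 ≈ 0.50572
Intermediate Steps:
v = 99898 (v = 100976 + 49*(-22) = 100976 - 1078 = 99898)
(v + 142885)/(245660 + 234413) = (99898 + 142885)/(245660 + 234413) = 242783/480073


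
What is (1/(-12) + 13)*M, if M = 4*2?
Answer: 310/3 ≈ 103.33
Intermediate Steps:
M = 8
(1/(-12) + 13)*M = (1/(-12) + 13)*8 = (-1/12 + 13)*8 = (155/12)*8 = 310/3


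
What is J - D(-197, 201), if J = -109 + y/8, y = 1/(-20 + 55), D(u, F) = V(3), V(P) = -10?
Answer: -27719/280 ≈ -98.996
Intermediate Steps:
D(u, F) = -10
y = 1/35 ≈ 0.028571
J = -30519/280 (J = -109 + (1/35)/8 = -109 + (1/35)*(1/8) = -109 + 1/280 = -30519/280 ≈ -109.00)
J - D(-197, 201) = -30519/280 - 1*(-10) = -30519/280 + 10 = -27719/280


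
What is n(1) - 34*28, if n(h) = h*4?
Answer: -948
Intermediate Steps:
n(h) = 4*h
n(1) - 34*28 = 4*1 - 34*28 = 4 - 952 = -948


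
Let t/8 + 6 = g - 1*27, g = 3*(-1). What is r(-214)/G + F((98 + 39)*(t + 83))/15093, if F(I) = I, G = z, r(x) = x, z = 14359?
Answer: -406502417/216720387 ≈ -1.8757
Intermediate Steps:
g = -3
t = -288 (t = -48 + 8*(-3 - 1*27) = -48 + 8*(-3 - 27) = -48 + 8*(-30) = -48 - 240 = -288)
G = 14359
r(-214)/G + F((98 + 39)*(t + 83))/15093 = -214/14359 + ((98 + 39)*(-288 + 83))/15093 = -214*1/14359 + (137*(-205))*(1/15093) = -214/14359 - 28085*1/15093 = -214/14359 - 28085/15093 = -406502417/216720387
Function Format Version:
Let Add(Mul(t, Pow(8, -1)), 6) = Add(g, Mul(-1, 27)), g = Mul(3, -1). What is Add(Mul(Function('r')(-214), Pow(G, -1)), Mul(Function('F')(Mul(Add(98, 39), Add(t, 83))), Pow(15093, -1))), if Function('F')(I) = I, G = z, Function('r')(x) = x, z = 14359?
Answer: Rational(-406502417, 216720387) ≈ -1.8757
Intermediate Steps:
g = -3
t = -288 (t = Add(-48, Mul(8, Add(-3, Mul(-1, 27)))) = Add(-48, Mul(8, Add(-3, -27))) = Add(-48, Mul(8, -30)) = Add(-48, -240) = -288)
G = 14359
Add(Mul(Function('r')(-214), Pow(G, -1)), Mul(Function('F')(Mul(Add(98, 39), Add(t, 83))), Pow(15093, -1))) = Add(Mul(-214, Pow(14359, -1)), Mul(Mul(Add(98, 39), Add(-288, 83)), Pow(15093, -1))) = Add(Mul(-214, Rational(1, 14359)), Mul(Mul(137, -205), Rational(1, 15093))) = Add(Rational(-214, 14359), Mul(-28085, Rational(1, 15093))) = Add(Rational(-214, 14359), Rational(-28085, 15093)) = Rational(-406502417, 216720387)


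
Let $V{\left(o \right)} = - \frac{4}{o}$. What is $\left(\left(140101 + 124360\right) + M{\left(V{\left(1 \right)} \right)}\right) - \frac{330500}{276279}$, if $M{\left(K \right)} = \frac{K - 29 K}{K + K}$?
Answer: $\frac{73060822213}{276279} \approx 2.6445 \cdot 10^{5}$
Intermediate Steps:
$M{\left(K \right)} = -14$ ($M{\left(K \right)} = \frac{\left(-28\right) K}{2 K} = - 28 K \frac{1}{2 K} = -14$)
$\left(\left(140101 + 124360\right) + M{\left(V{\left(1 \right)} \right)}\right) - \frac{330500}{276279} = \left(\left(140101 + 124360\right) - 14\right) - \frac{330500}{276279} = \left(264461 - 14\right) - \frac{330500}{276279} = 264447 - \frac{330500}{276279} = \frac{73060822213}{276279}$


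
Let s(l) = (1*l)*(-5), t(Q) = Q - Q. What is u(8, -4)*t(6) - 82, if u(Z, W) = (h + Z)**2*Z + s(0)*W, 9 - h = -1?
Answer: -82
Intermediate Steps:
h = 10 (h = 9 - 1*(-1) = 9 + 1 = 10)
t(Q) = 0
s(l) = -5*l (s(l) = l*(-5) = -5*l)
u(Z, W) = Z*(10 + Z)**2 (u(Z, W) = (10 + Z)**2*Z + (-5*0)*W = Z*(10 + Z)**2 + 0*W = Z*(10 + Z)**2 + 0 = Z*(10 + Z)**2)
u(8, -4)*t(6) - 82 = (8*(10 + 8)**2)*0 - 82 = (8*18**2)*0 - 82 = (8*324)*0 - 82 = 2592*0 - 82 = 0 - 82 = -82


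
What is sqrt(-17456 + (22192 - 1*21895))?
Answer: I*sqrt(17159) ≈ 130.99*I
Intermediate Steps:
sqrt(-17456 + (22192 - 1*21895)) = sqrt(-17456 + (22192 - 21895)) = sqrt(-17456 + 297) = sqrt(-17159) = I*sqrt(17159)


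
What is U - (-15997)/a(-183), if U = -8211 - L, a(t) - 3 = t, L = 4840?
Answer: -2365177/180 ≈ -13140.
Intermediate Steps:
a(t) = 3 + t
U = -13051 (U = -8211 - 1*4840 = -8211 - 4840 = -13051)
U - (-15997)/a(-183) = -13051 - (-15997)/(3 - 183) = -13051 - (-15997)/(-180) = -13051 - (-15997)*(-1)/180 = -13051 - 1*15997/180 = -13051 - 15997/180 = -2365177/180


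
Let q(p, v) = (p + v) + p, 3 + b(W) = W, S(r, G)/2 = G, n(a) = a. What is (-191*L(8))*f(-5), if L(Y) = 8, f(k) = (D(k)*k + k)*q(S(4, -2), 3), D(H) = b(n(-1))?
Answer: 114600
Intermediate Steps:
S(r, G) = 2*G
b(W) = -3 + W
D(H) = -4 (D(H) = -3 - 1 = -4)
q(p, v) = v + 2*p
f(k) = 15*k (f(k) = (-4*k + k)*(3 + 2*(2*(-2))) = (-3*k)*(3 + 2*(-4)) = (-3*k)*(3 - 8) = -3*k*(-5) = 15*k)
(-191*L(8))*f(-5) = (-191*8)*(15*(-5)) = -1528*(-75) = 114600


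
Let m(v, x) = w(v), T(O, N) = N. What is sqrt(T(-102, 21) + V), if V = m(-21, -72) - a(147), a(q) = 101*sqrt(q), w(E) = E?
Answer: I*3**(1/4)*sqrt(707) ≈ 34.994*I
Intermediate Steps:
m(v, x) = v
V = -21 - 707*sqrt(3) (V = -21 - 101*sqrt(147) = -21 - 101*7*sqrt(3) = -21 - 707*sqrt(3) ≈ -1245.6)
sqrt(T(-102, 21) + V) = sqrt(21 + (-21 - 707*sqrt(3))) = sqrt(-707*sqrt(3)) = I*3**(1/4)*sqrt(707)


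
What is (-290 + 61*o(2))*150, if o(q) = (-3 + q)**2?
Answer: -34350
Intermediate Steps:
(-290 + 61*o(2))*150 = (-290 + 61*(-3 + 2)**2)*150 = (-290 + 61*(-1)**2)*150 = (-290 + 61*1)*150 = (-290 + 61)*150 = -229*150 = -34350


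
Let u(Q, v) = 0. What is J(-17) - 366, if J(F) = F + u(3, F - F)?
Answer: -383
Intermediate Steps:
J(F) = F (J(F) = F + 0 = F)
J(-17) - 366 = -17 - 366 = -383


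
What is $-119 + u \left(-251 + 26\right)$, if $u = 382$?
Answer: $-86069$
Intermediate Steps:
$-119 + u \left(-251 + 26\right) = -119 + 382 \left(-251 + 26\right) = -119 + 382 \left(-225\right) = -119 - 85950 = -86069$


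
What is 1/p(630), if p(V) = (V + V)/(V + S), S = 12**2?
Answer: 43/70 ≈ 0.61429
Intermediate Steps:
S = 144
p(V) = 2*V/(144 + V) (p(V) = (V + V)/(V + 144) = (2*V)/(144 + V) = 2*V/(144 + V))
1/p(630) = 1/(2*630/(144 + 630)) = 1/(2*630/774) = 1/(2*630*(1/774)) = 1/(70/43) = 43/70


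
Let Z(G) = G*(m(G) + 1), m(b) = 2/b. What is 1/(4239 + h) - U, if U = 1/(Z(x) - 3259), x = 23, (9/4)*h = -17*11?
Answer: 66509/120961302 ≈ 0.00054984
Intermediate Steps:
h = -748/9 (h = 4*(-17*11)/9 = (4/9)*(-187) = -748/9 ≈ -83.111)
Z(G) = G*(1 + 2/G) (Z(G) = G*(2/G + 1) = G*(1 + 2/G))
U = -1/3234 (U = 1/((2 + 23) - 3259) = 1/(25 - 3259) = 1/(-3234) = -1/3234 ≈ -0.00030921)
1/(4239 + h) - U = 1/(4239 - 748/9) - 1*(-1/3234) = 1/(37403/9) + 1/3234 = 9/37403 + 1/3234 = 66509/120961302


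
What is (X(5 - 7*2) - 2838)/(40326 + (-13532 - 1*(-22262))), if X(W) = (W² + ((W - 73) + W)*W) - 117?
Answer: -685/16352 ≈ -0.041891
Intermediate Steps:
X(W) = -117 + W² + W*(-73 + 2*W) (X(W) = (W² + ((-73 + W) + W)*W) - 117 = (W² + (-73 + 2*W)*W) - 117 = (W² + W*(-73 + 2*W)) - 117 = -117 + W² + W*(-73 + 2*W))
(X(5 - 7*2) - 2838)/(40326 + (-13532 - 1*(-22262))) = ((-117 - 73*(5 - 7*2) + 3*(5 - 7*2)²) - 2838)/(40326 + (-13532 - 1*(-22262))) = ((-117 - 73*(5 - 14) + 3*(5 - 14)²) - 2838)/(40326 + (-13532 + 22262)) = ((-117 - 73*(-9) + 3*(-9)²) - 2838)/(40326 + 8730) = ((-117 + 657 + 3*81) - 2838)/49056 = ((-117 + 657 + 243) - 2838)*(1/49056) = (783 - 2838)*(1/49056) = -2055*1/49056 = -685/16352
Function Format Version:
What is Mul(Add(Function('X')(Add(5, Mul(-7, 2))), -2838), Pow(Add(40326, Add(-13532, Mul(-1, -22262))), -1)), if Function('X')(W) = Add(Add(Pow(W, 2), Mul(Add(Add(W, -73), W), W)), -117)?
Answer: Rational(-685, 16352) ≈ -0.041891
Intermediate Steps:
Function('X')(W) = Add(-117, Pow(W, 2), Mul(W, Add(-73, Mul(2, W)))) (Function('X')(W) = Add(Add(Pow(W, 2), Mul(Add(Add(-73, W), W), W)), -117) = Add(Add(Pow(W, 2), Mul(Add(-73, Mul(2, W)), W)), -117) = Add(Add(Pow(W, 2), Mul(W, Add(-73, Mul(2, W)))), -117) = Add(-117, Pow(W, 2), Mul(W, Add(-73, Mul(2, W)))))
Mul(Add(Function('X')(Add(5, Mul(-7, 2))), -2838), Pow(Add(40326, Add(-13532, Mul(-1, -22262))), -1)) = Mul(Add(Add(-117, Mul(-73, Add(5, Mul(-7, 2))), Mul(3, Pow(Add(5, Mul(-7, 2)), 2))), -2838), Pow(Add(40326, Add(-13532, Mul(-1, -22262))), -1)) = Mul(Add(Add(-117, Mul(-73, Add(5, -14)), Mul(3, Pow(Add(5, -14), 2))), -2838), Pow(Add(40326, Add(-13532, 22262)), -1)) = Mul(Add(Add(-117, Mul(-73, -9), Mul(3, Pow(-9, 2))), -2838), Pow(Add(40326, 8730), -1)) = Mul(Add(Add(-117, 657, Mul(3, 81)), -2838), Pow(49056, -1)) = Mul(Add(Add(-117, 657, 243), -2838), Rational(1, 49056)) = Mul(Add(783, -2838), Rational(1, 49056)) = Mul(-2055, Rational(1, 49056)) = Rational(-685, 16352)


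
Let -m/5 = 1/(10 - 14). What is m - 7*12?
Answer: -331/4 ≈ -82.750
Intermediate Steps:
m = 5/4 (m = -5/(10 - 14) = -5/(-4) = -5*(-¼) = 5/4 ≈ 1.2500)
m - 7*12 = 5/4 - 7*12 = 5/4 - 84 = -331/4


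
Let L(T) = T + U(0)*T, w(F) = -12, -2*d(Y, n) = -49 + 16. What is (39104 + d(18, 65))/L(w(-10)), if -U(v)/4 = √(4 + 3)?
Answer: 78241/2664 + 78241*√7/666 ≈ 340.19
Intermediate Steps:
d(Y, n) = 33/2 (d(Y, n) = -(-49 + 16)/2 = -½*(-33) = 33/2)
U(v) = -4*√7 (U(v) = -4*√(4 + 3) = -4*√7)
L(T) = T - 4*T*√7 (L(T) = T + (-4*√7)*T = T - 4*T*√7)
(39104 + d(18, 65))/L(w(-10)) = (39104 + 33/2)/((-12*(1 - 4*√7))) = 78241/(2*(-12 + 48*√7))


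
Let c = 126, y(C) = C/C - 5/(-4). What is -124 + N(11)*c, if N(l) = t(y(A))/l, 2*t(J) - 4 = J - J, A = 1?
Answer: -1112/11 ≈ -101.09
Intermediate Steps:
y(C) = 9/4 (y(C) = 1 - 5*(-¼) = 1 + 5/4 = 9/4)
t(J) = 2 (t(J) = 2 + (J - J)/2 = 2 + (½)*0 = 2 + 0 = 2)
N(l) = 2/l
-124 + N(11)*c = -124 + (2/11)*126 = -124 + 252/11 = -1112/11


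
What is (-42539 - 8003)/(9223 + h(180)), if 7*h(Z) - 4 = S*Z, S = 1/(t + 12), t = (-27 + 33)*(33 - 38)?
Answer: -353794/64555 ≈ -5.4805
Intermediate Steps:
t = -30 (t = 6*(-5) = -30)
S = -1/18 (S = 1/(-30 + 12) = 1/(-18) = -1/18 ≈ -0.055556)
h(Z) = 4/7 - Z/126 (h(Z) = 4/7 + (-Z/18)/7 = 4/7 - Z/126)
(-42539 - 8003)/(9223 + h(180)) = (-42539 - 8003)/(9223 + (4/7 - 1/126*180)) = -50542/(9223 + (4/7 - 10/7)) = -50542/(9223 - 6/7) = -50542/64555/7 = -50542*7/64555 = -353794/64555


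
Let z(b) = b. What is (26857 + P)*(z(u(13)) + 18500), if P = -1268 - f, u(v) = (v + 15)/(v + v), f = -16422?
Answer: 10104233654/13 ≈ 7.7725e+8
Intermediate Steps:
u(v) = (15 + v)/(2*v) (u(v) = (15 + v)/((2*v)) = (15 + v)*(1/(2*v)) = (15 + v)/(2*v))
P = 15154 (P = -1268 - 1*(-16422) = -1268 + 16422 = 15154)
(26857 + P)*(z(u(13)) + 18500) = (26857 + 15154)*((1/2)*(15 + 13)/13 + 18500) = 42011*((1/2)*(1/13)*28 + 18500) = 42011*(14/13 + 18500) = 42011*(240514/13) = 10104233654/13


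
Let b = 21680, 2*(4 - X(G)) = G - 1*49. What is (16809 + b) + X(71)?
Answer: 38482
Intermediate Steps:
X(G) = 57/2 - G/2 (X(G) = 4 - (G - 1*49)/2 = 4 - (G - 49)/2 = 4 - (-49 + G)/2 = 4 + (49/2 - G/2) = 57/2 - G/2)
(16809 + b) + X(71) = (16809 + 21680) + (57/2 - ½*71) = 38489 + (57/2 - 71/2) = 38489 - 7 = 38482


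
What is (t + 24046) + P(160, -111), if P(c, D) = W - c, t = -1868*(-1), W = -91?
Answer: 25663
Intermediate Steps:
t = 1868
P(c, D) = -91 - c
(t + 24046) + P(160, -111) = (1868 + 24046) + (-91 - 1*160) = 25914 + (-91 - 160) = 25914 - 251 = 25663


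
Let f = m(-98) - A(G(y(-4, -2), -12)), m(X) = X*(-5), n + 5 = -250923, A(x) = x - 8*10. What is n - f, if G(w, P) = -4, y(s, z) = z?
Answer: -251502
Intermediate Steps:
A(x) = -80 + x (A(x) = x - 80 = -80 + x)
n = -250928 (n = -5 - 250923 = -250928)
m(X) = -5*X
f = 574 (f = -5*(-98) - (-80 - 4) = 490 - 1*(-84) = 490 + 84 = 574)
n - f = -250928 - 1*574 = -250928 - 574 = -251502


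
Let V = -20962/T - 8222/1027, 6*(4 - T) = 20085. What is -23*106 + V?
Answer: -16755009028/6867549 ≈ -2439.7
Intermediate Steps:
T = -6687/2 (T = 4 - 1/6*20085 = 4 - 6695/2 = -6687/2 ≈ -3343.5)
V = -11924566/6867549 (V = -20962/(-6687/2) - 8222/1027 = -20962*(-2/6687) - 8222*1/1027 = 41924/6687 - 8222/1027 = -11924566/6867549 ≈ -1.7364)
-23*106 + V = -23*106 - 11924566/6867549 = -2438 - 11924566/6867549 = -16755009028/6867549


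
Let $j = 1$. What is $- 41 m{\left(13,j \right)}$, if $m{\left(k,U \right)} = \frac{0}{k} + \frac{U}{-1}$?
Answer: $41$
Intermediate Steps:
$m{\left(k,U \right)} = - U$ ($m{\left(k,U \right)} = 0 + U \left(-1\right) = 0 - U = - U$)
$- 41 m{\left(13,j \right)} = - 41 \left(\left(-1\right) 1\right) = \left(-41\right) \left(-1\right) = 41$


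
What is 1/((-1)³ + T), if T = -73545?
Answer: -1/73546 ≈ -1.3597e-5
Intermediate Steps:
1/((-1)³ + T) = 1/((-1)³ - 73545) = 1/(-1 - 73545) = 1/(-73546) = -1/73546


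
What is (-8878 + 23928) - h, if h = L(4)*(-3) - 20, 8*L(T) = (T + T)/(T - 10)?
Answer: 30139/2 ≈ 15070.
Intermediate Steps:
L(T) = T/(4*(-10 + T)) (L(T) = ((T + T)/(T - 10))/8 = ((2*T)/(-10 + T))/8 = (2*T/(-10 + T))/8 = T/(4*(-10 + T)))
h = -39/2 (h = ((¼)*4/(-10 + 4))*(-3) - 20 = ((¼)*4/(-6))*(-3) - 20 = ((¼)*4*(-⅙))*(-3) - 20 = -⅙*(-3) - 20 = ½ - 20 = -39/2 ≈ -19.500)
(-8878 + 23928) - h = (-8878 + 23928) - 1*(-39/2) = 15050 + 39/2 = 30139/2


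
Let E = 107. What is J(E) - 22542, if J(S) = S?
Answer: -22435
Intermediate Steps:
J(E) - 22542 = 107 - 22542 = -22435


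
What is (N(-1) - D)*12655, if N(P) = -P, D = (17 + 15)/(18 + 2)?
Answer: -7593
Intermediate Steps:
D = 8/5 (D = 32/20 = 32*(1/20) = 8/5 ≈ 1.6000)
(N(-1) - D)*12655 = (-1*(-1) - 1*8/5)*12655 = (1 - 8/5)*12655 = -3/5*12655 = -7593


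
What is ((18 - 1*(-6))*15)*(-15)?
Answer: -5400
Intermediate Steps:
((18 - 1*(-6))*15)*(-15) = ((18 + 6)*15)*(-15) = (24*15)*(-15) = 360*(-15) = -5400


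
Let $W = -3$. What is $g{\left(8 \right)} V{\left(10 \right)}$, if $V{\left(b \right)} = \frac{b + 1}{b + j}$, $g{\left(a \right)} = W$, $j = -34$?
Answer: $\frac{11}{8} \approx 1.375$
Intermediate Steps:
$g{\left(a \right)} = -3$
$V{\left(b \right)} = \frac{1 + b}{-34 + b}$ ($V{\left(b \right)} = \frac{b + 1}{b - 34} = \frac{1 + b}{-34 + b}$)
$g{\left(8 \right)} V{\left(10 \right)} = - 3 \frac{1 + 10}{-34 + 10} = - 3 \frac{1}{-24} \cdot 11 = - 3 \left(\left(- \frac{1}{24}\right) 11\right) = \left(-3\right) \left(- \frac{11}{24}\right) = \frac{11}{8}$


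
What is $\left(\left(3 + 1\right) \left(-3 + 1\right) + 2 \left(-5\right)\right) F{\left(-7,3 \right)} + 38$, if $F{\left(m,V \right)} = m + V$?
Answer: $110$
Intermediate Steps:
$F{\left(m,V \right)} = V + m$
$\left(\left(3 + 1\right) \left(-3 + 1\right) + 2 \left(-5\right)\right) F{\left(-7,3 \right)} + 38 = \left(\left(3 + 1\right) \left(-3 + 1\right) + 2 \left(-5\right)\right) \left(3 - 7\right) + 38 = \left(4 \left(-2\right) - 10\right) \left(-4\right) + 38 = \left(-8 - 10\right) \left(-4\right) + 38 = \left(-18\right) \left(-4\right) + 38 = 72 + 38 = 110$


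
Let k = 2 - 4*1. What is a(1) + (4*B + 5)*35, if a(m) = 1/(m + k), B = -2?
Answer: -106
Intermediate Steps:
k = -2 (k = 2 - 4 = -2)
a(m) = 1/(-2 + m) (a(m) = 1/(m - 2) = 1/(-2 + m))
a(1) + (4*B + 5)*35 = 1/(-2 + 1) + (4*(-2) + 5)*35 = 1/(-1) + (-8 + 5)*35 = -1 - 3*35 = -1 - 105 = -106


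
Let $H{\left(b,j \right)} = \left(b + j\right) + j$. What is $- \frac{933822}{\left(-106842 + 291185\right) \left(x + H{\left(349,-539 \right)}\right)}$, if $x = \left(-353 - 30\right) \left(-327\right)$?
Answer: $- \frac{155637}{3825485936} \approx -4.0684 \cdot 10^{-5}$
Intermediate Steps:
$H{\left(b,j \right)} = b + 2 j$
$x = 125241$ ($x = \left(-383\right) \left(-327\right) = 125241$)
$- \frac{933822}{\left(-106842 + 291185\right) \left(x + H{\left(349,-539 \right)}\right)} = - \frac{933822}{\left(-106842 + 291185\right) \left(125241 + \left(349 + 2 \left(-539\right)\right)\right)} = - \frac{933822}{184343 \left(125241 + \left(349 - 1078\right)\right)} = - \frac{933822}{184343 \left(125241 - 729\right)} = - \frac{933822}{184343 \cdot 124512} = - \frac{933822}{22952915616} = \left(-933822\right) \frac{1}{22952915616} = - \frac{155637}{3825485936}$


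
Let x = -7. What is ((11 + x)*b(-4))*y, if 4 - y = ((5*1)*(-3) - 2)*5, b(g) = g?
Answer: -1424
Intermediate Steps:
y = 89 (y = 4 - ((5*1)*(-3) - 2)*5 = 4 - (5*(-3) - 2)*5 = 4 - (-15 - 2)*5 = 4 - (-17)*5 = 4 - 1*(-85) = 4 + 85 = 89)
((11 + x)*b(-4))*y = ((11 - 7)*(-4))*89 = (4*(-4))*89 = -16*89 = -1424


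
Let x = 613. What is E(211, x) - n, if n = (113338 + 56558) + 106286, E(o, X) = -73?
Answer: -276255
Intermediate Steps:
n = 276182 (n = 169896 + 106286 = 276182)
E(211, x) - n = -73 - 1*276182 = -73 - 276182 = -276255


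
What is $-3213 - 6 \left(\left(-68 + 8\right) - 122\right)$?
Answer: $-2121$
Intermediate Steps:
$-3213 - 6 \left(\left(-68 + 8\right) - 122\right) = -3213 - 6 \left(-60 - 122\right) = -3213 - -1092 = -3213 + 1092 = -2121$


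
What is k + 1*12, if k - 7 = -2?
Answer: 17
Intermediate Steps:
k = 5 (k = 7 - 2 = 5)
k + 1*12 = 5 + 1*12 = 5 + 12 = 17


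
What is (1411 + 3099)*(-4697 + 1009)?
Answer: -16632880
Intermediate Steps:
(1411 + 3099)*(-4697 + 1009) = 4510*(-3688) = -16632880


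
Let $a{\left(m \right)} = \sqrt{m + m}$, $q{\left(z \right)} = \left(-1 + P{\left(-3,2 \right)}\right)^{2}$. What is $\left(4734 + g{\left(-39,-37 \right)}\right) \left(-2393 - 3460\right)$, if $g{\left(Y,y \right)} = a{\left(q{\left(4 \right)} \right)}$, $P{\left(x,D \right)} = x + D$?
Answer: $-27708102 - 11706 \sqrt{2} \approx -2.7725 \cdot 10^{7}$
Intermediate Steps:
$P{\left(x,D \right)} = D + x$
$q{\left(z \right)} = 4$ ($q{\left(z \right)} = \left(-1 + \left(2 - 3\right)\right)^{2} = \left(-1 - 1\right)^{2} = \left(-2\right)^{2} = 4$)
$a{\left(m \right)} = \sqrt{2} \sqrt{m}$ ($a{\left(m \right)} = \sqrt{2 m} = \sqrt{2} \sqrt{m}$)
$g{\left(Y,y \right)} = 2 \sqrt{2}$ ($g{\left(Y,y \right)} = \sqrt{2} \sqrt{4} = \sqrt{2} \cdot 2 = 2 \sqrt{2}$)
$\left(4734 + g{\left(-39,-37 \right)}\right) \left(-2393 - 3460\right) = \left(4734 + 2 \sqrt{2}\right) \left(-2393 - 3460\right) = \left(4734 + 2 \sqrt{2}\right) \left(-5853\right) = -27708102 - 11706 \sqrt{2}$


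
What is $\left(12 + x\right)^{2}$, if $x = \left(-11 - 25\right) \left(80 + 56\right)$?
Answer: $23853456$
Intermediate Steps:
$x = -4896$ ($x = \left(-36\right) 136 = -4896$)
$\left(12 + x\right)^{2} = \left(12 - 4896\right)^{2} = \left(-4884\right)^{2} = 23853456$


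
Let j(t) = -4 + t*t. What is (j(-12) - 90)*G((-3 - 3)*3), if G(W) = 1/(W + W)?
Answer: -25/18 ≈ -1.3889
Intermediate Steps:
G(W) = 1/(2*W)
j(t) = -4 + t**2
(j(-12) - 90)*G((-3 - 3)*3) = ((-4 + (-12)**2) - 90)*(1/(2*(((-3 - 3)*3)))) = ((-4 + 144) - 90)*(1/(2*((-6*3)))) = (140 - 90)*((1/2)/(-18)) = 50*((1/2)*(-1/18)) = 50*(-1/36) = -25/18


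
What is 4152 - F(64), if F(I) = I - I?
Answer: 4152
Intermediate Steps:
F(I) = 0
4152 - F(64) = 4152 - 1*0 = 4152 + 0 = 4152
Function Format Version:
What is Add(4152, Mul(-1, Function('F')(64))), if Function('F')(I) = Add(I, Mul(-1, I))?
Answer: 4152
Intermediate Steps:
Function('F')(I) = 0
Add(4152, Mul(-1, Function('F')(64))) = Add(4152, Mul(-1, 0)) = Add(4152, 0) = 4152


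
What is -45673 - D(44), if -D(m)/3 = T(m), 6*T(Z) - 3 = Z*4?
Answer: -91167/2 ≈ -45584.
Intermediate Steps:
T(Z) = 1/2 + 2*Z/3 (T(Z) = 1/2 + (Z*4)/6 = 1/2 + (4*Z)/6 = 1/2 + 2*Z/3)
D(m) = -3/2 - 2*m (D(m) = -3*(1/2 + 2*m/3) = -3/2 - 2*m)
-45673 - D(44) = -45673 - (-3/2 - 2*44) = -45673 - (-3/2 - 88) = -45673 - 1*(-179/2) = -45673 + 179/2 = -91167/2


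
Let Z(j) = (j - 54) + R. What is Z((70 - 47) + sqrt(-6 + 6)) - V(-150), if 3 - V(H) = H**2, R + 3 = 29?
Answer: 22492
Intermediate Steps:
R = 26 (R = -3 + 29 = 26)
V(H) = 3 - H**2
Z(j) = -28 + j (Z(j) = (j - 54) + 26 = (-54 + j) + 26 = -28 + j)
Z((70 - 47) + sqrt(-6 + 6)) - V(-150) = (-28 + ((70 - 47) + sqrt(-6 + 6))) - (3 - 1*(-150)**2) = (-28 + (23 + sqrt(0))) - (3 - 1*22500) = (-28 + (23 + 0)) - (3 - 22500) = (-28 + 23) - 1*(-22497) = -5 + 22497 = 22492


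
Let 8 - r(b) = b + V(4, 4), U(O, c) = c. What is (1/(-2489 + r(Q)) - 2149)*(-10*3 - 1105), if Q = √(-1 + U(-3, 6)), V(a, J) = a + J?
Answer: 15110603187355/6195116 - 1135*√5/6195116 ≈ 2.4391e+6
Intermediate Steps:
V(a, J) = J + a
Q = √5 (Q = √(-1 + 6) = √5 ≈ 2.2361)
r(b) = -b (r(b) = 8 - (b + (4 + 4)) = 8 - (b + 8) = 8 - (8 + b) = 8 + (-8 - b) = -b)
(1/(-2489 + r(Q)) - 2149)*(-10*3 - 1105) = (1/(-2489 - √5) - 2149)*(-10*3 - 1105) = (-2149 + 1/(-2489 - √5))*(-30 - 1105) = (-2149 + 1/(-2489 - √5))*(-1135) = 2439115 - 1135/(-2489 - √5)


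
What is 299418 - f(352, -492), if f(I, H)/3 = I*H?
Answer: 818970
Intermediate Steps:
f(I, H) = 3*H*I (f(I, H) = 3*(I*H) = 3*(H*I) = 3*H*I)
299418 - f(352, -492) = 299418 - 3*(-492)*352 = 299418 - 1*(-519552) = 299418 + 519552 = 818970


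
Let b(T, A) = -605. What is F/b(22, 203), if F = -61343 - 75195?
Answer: 136538/605 ≈ 225.68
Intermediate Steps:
F = -136538
F/b(22, 203) = -136538/(-605) = -136538*(-1/605) = 136538/605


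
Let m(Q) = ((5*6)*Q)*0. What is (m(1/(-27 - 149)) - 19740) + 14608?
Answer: -5132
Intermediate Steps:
m(Q) = 0 (m(Q) = (30*Q)*0 = 0)
(m(1/(-27 - 149)) - 19740) + 14608 = (0 - 19740) + 14608 = -19740 + 14608 = -5132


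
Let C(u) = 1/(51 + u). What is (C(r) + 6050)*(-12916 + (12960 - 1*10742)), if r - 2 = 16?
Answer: -1488630266/23 ≈ -6.4723e+7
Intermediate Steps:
r = 18 (r = 2 + 16 = 18)
(C(r) + 6050)*(-12916 + (12960 - 1*10742)) = (1/(51 + 18) + 6050)*(-12916 + (12960 - 1*10742)) = (1/69 + 6050)*(-12916 + (12960 - 10742)) = (1/69 + 6050)*(-12916 + 2218) = (417451/69)*(-10698) = -1488630266/23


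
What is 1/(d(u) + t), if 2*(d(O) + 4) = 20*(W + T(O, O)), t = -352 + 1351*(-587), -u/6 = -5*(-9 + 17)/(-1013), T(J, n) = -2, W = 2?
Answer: -1/793393 ≈ -1.2604e-6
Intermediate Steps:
u = -240/1013 (u = -6*(-5*(-9 + 17))/(-1013) = -6*(-5*8)*(-1)/1013 = -(-240)*(-1)/1013 = -6*40/1013 = -240/1013 ≈ -0.23692)
t = -793389 (t = -352 - 793037 = -793389)
d(O) = -4 (d(O) = -4 + (20*(2 - 2))/2 = -4 + (20*0)/2 = -4 + (1/2)*0 = -4 + 0 = -4)
1/(d(u) + t) = 1/(-4 - 793389) = 1/(-793393) = -1/793393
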